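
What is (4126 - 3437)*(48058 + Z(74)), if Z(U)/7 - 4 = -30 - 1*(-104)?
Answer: 33488156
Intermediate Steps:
Z(U) = 546 (Z(U) = 28 + 7*(-30 - 1*(-104)) = 28 + 7*(-30 + 104) = 28 + 7*74 = 28 + 518 = 546)
(4126 - 3437)*(48058 + Z(74)) = (4126 - 3437)*(48058 + 546) = 689*48604 = 33488156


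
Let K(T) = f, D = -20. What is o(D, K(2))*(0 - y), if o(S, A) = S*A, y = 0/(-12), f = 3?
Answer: 0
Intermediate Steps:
y = 0 (y = 0*(-1/12) = 0)
K(T) = 3
o(S, A) = A*S
o(D, K(2))*(0 - y) = (3*(-20))*(0 - 1*0) = -60*(0 + 0) = -60*0 = 0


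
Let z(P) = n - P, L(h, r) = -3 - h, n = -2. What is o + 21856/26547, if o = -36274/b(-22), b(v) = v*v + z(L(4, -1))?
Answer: -317426098/4327161 ≈ -73.357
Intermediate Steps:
z(P) = -2 - P
b(v) = 5 + v² (b(v) = v*v + (-2 - (-3 - 1*4)) = v² + (-2 - (-3 - 4)) = v² + (-2 - 1*(-7)) = v² + (-2 + 7) = v² + 5 = 5 + v²)
o = -36274/489 (o = -36274/(5 + (-22)²) = -36274/(5 + 484) = -36274/489 ≈ -74.180)
o + 21856/26547 = -36274/489 + 21856/26547 = -317426098/4327161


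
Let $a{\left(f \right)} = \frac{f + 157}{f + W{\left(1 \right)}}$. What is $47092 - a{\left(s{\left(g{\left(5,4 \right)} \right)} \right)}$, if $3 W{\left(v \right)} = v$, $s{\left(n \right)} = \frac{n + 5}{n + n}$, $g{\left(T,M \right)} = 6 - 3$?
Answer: $46997$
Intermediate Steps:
$g{\left(T,M \right)} = 3$
$s{\left(n \right)} = \frac{5 + n}{2 n}$
$W{\left(v \right)} = \frac{v}{3}$
$a{\left(f \right)} = \frac{157 + f}{\frac{1}{3} + f}$ ($a{\left(f \right)} = \frac{f + 157}{f + \frac{1}{3} \cdot 1} = \frac{157 + f}{f + \frac{1}{3}} = \frac{157 + f}{\frac{1}{3} + f}$)
$47092 - a{\left(s{\left(g{\left(5,4 \right)} \right)} \right)} = 47092 - \frac{3 \left(157 + \frac{5 + 3}{2 \cdot 3}\right)}{1 + 3 \frac{5 + 3}{2 \cdot 3}} = 47092 - \frac{3 \left(157 + \frac{1}{2} \cdot \frac{1}{3} \cdot 8\right)}{1 + 3 \cdot \frac{1}{2} \cdot \frac{1}{3} \cdot 8} = 47092 - \frac{3 \left(157 + \frac{4}{3}\right)}{1 + 3 \cdot \frac{4}{3}} = 47092 - 3 \frac{1}{1 + 4} \cdot \frac{475}{3} = 47092 - 3 \cdot \frac{1}{5} \cdot \frac{475}{3} = 47092 - 95 = 46997$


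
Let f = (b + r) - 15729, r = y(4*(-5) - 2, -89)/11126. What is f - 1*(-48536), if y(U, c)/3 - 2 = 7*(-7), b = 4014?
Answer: 409670305/11126 ≈ 36821.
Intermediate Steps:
y(U, c) = -141 (y(U, c) = 6 + 3*(7*(-7)) = 6 + 3*(-49) = 6 - 147 = -141)
r = -141/11126 ≈ -0.012673
f = -130341231/11126 (f = (4014 - 141/11126) - 15729 = 44659623/11126 - 15729 = -130341231/11126 ≈ -11715.)
f - 1*(-48536) = -130341231/11126 - 1*(-48536) = -130341231/11126 + 48536 = 409670305/11126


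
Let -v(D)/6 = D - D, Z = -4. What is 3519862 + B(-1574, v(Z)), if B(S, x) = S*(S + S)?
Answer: 8474814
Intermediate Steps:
v(D) = 0 (v(D) = -6*(D - D) = -6*0 = 0)
B(S, x) = 2*S² (B(S, x) = S*(2*S) = 2*S²)
3519862 + B(-1574, v(Z)) = 3519862 + 2*(-1574)² = 3519862 + 2*2477476 = 3519862 + 4954952 = 8474814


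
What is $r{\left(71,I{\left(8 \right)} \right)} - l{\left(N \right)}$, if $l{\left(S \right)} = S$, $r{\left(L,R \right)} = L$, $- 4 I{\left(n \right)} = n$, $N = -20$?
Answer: $91$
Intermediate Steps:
$I{\left(n \right)} = - \frac{n}{4}$
$r{\left(71,I{\left(8 \right)} \right)} - l{\left(N \right)} = 71 - -20 = 71 + 20 = 91$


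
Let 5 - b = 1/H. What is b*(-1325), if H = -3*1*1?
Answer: -21200/3 ≈ -7066.7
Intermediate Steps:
H = -3 (H = -3*1 = -3)
b = 16/3 (b = 5 - 1/(-3) = 5 - 1*(-⅓) = 5 + ⅓ = 16/3 ≈ 5.3333)
b*(-1325) = (16/3)*(-1325) = -21200/3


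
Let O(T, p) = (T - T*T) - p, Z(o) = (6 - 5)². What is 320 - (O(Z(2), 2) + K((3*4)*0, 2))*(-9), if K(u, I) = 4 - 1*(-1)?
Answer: 347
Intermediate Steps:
Z(o) = 1 (Z(o) = 1² = 1)
K(u, I) = 5 (K(u, I) = 4 + 1 = 5)
O(T, p) = T - p - T² (O(T, p) = (T - T²) - p = T - p - T²)
320 - (O(Z(2), 2) + K((3*4)*0, 2))*(-9) = 320 - ((1 - 1*2 - 1*1²) + 5)*(-9) = 320 - ((1 - 2 - 1*1) + 5)*(-9) = 320 - ((1 - 2 - 1) + 5)*(-9) = 320 - (-2 + 5)*(-9) = 320 - 3*(-9) = 320 - 1*(-27) = 320 + 27 = 347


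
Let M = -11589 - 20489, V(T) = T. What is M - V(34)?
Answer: -32112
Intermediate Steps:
M = -32078
M - V(34) = -32078 - 1*34 = -32078 - 34 = -32112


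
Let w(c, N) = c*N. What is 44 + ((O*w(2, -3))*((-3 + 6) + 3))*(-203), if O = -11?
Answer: -80344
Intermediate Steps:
w(c, N) = N*c
44 + ((O*w(2, -3))*((-3 + 6) + 3))*(-203) = 44 + ((-(-33)*2)*((-3 + 6) + 3))*(-203) = 44 + ((-11*(-6))*(3 + 3))*(-203) = 44 + (66*6)*(-203) = 44 + 396*(-203) = 44 - 80388 = -80344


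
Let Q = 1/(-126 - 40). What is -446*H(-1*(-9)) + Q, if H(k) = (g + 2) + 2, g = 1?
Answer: -370181/166 ≈ -2230.0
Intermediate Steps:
H(k) = 5 (H(k) = (1 + 2) + 2 = 3 + 2 = 5)
Q = -1/166 (Q = 1/(-166) = -1/166 ≈ -0.0060241)
-446*H(-1*(-9)) + Q = -446*5 - 1/166 = -2230 - 1/166 = -370181/166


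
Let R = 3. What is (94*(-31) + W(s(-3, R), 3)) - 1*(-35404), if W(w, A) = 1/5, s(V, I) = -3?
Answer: 162451/5 ≈ 32490.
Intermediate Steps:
W(w, A) = 1/5
(94*(-31) + W(s(-3, R), 3)) - 1*(-35404) = (94*(-31) + 1/5) - 1*(-35404) = (-2914 + 1/5) + 35404 = -14569/5 + 35404 = 162451/5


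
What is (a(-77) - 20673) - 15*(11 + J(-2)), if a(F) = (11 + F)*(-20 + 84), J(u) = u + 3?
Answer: -25077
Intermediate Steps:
J(u) = 3 + u
a(F) = 704 + 64*F (a(F) = (11 + F)*64 = 704 + 64*F)
(a(-77) - 20673) - 15*(11 + J(-2)) = ((704 + 64*(-77)) - 20673) - 15*(11 + (3 - 2)) = ((704 - 4928) - 20673) - 15*(11 + 1) = (-4224 - 20673) - 15*12 = -24897 - 180 = -25077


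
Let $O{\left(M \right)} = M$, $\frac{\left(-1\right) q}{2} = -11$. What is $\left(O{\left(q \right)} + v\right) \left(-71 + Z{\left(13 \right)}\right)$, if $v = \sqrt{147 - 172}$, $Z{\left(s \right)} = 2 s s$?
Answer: $5874 + 1335 i \approx 5874.0 + 1335.0 i$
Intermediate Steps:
$q = 22$ ($q = \left(-2\right) \left(-11\right) = 22$)
$Z{\left(s \right)} = 2 s^{2}$
$v = 5 i$ ($v = \sqrt{-25} = 5 i \approx 5.0 i$)
$\left(O{\left(q \right)} + v\right) \left(-71 + Z{\left(13 \right)}\right) = \left(22 + 5 i\right) \left(-71 + 2 \cdot 13^{2}\right) = \left(22 + 5 i\right) \left(-71 + 2 \cdot 169\right) = \left(22 + 5 i\right) \left(-71 + 338\right) = \left(22 + 5 i\right) 267 = 5874 + 1335 i$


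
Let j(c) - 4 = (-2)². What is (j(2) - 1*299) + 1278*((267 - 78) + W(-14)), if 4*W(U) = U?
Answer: 236778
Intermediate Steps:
W(U) = U/4
j(c) = 8 (j(c) = 4 + (-2)² = 4 + 4 = 8)
(j(2) - 1*299) + 1278*((267 - 78) + W(-14)) = (8 - 1*299) + 1278*((267 - 78) + (¼)*(-14)) = (8 - 299) + 1278*(189 - 7/2) = -291 + 1278*(371/2) = -291 + 237069 = 236778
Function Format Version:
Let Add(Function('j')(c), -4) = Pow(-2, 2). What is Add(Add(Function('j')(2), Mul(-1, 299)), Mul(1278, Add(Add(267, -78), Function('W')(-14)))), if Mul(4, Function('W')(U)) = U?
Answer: 236778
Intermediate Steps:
Function('W')(U) = Mul(Rational(1, 4), U)
Function('j')(c) = 8 (Function('j')(c) = Add(4, Pow(-2, 2)) = Add(4, 4) = 8)
Add(Add(Function('j')(2), Mul(-1, 299)), Mul(1278, Add(Add(267, -78), Function('W')(-14)))) = Add(Add(8, Mul(-1, 299)), Mul(1278, Add(Add(267, -78), Mul(Rational(1, 4), -14)))) = Add(Add(8, -299), Mul(1278, Add(189, Rational(-7, 2)))) = Add(-291, Mul(1278, Rational(371, 2))) = Add(-291, 237069) = 236778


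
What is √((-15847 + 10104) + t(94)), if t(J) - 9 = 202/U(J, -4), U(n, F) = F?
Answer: I*√23138/2 ≈ 76.056*I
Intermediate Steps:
t(J) = -83/2 (t(J) = 9 + 202/(-4) = 9 + 202*(-¼) = 9 - 101/2 = -83/2)
√((-15847 + 10104) + t(94)) = √((-15847 + 10104) - 83/2) = √(-5743 - 83/2) = √(-11569/2) = I*√23138/2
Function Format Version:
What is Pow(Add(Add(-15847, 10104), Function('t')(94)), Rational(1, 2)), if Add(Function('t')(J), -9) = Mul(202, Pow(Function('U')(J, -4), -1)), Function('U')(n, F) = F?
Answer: Mul(Rational(1, 2), I, Pow(23138, Rational(1, 2))) ≈ Mul(76.056, I)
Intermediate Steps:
Function('t')(J) = Rational(-83, 2) (Function('t')(J) = Add(9, Mul(202, Pow(-4, -1))) = Add(9, Mul(202, Rational(-1, 4))) = Add(9, Rational(-101, 2)) = Rational(-83, 2))
Pow(Add(Add(-15847, 10104), Function('t')(94)), Rational(1, 2)) = Pow(Add(Add(-15847, 10104), Rational(-83, 2)), Rational(1, 2)) = Pow(Add(-5743, Rational(-83, 2)), Rational(1, 2)) = Pow(Rational(-11569, 2), Rational(1, 2)) = Mul(Rational(1, 2), I, Pow(23138, Rational(1, 2)))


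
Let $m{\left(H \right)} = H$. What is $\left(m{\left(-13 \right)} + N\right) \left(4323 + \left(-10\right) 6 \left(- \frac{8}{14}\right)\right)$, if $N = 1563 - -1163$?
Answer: $\frac{82749213}{7} \approx 1.1821 \cdot 10^{7}$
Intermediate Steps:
$N = 2726$ ($N = 1563 + 1163 = 2726$)
$\left(m{\left(-13 \right)} + N\right) \left(4323 + \left(-10\right) 6 \left(- \frac{8}{14}\right)\right) = \left(-13 + 2726\right) \left(4323 + \left(-10\right) 6 \left(- \frac{8}{14}\right)\right) = 2713 \left(4323 - 60 \left(\left(-8\right) \frac{1}{14}\right)\right) = 2713 \left(4323 - - \frac{240}{7}\right) = 2713 \left(4323 + \frac{240}{7}\right) = 2713 \cdot \frac{30501}{7} = \frac{82749213}{7}$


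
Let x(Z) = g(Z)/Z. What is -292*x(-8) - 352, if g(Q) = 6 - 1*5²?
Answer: -2091/2 ≈ -1045.5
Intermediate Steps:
g(Q) = -19 (g(Q) = 6 - 1*25 = 6 - 25 = -19)
x(Z) = -19/Z
-292*x(-8) - 352 = -(-5548)/(-8) - 352 = -(-5548)*(-1)/8 - 352 = -292*19/8 - 352 = -1387/2 - 352 = -2091/2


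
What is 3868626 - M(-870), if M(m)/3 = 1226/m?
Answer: 560951383/145 ≈ 3.8686e+6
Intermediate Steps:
M(m) = 3678/m (M(m) = 3*(1226/m) = 3678/m)
3868626 - M(-870) = 3868626 - 3678/(-870) = 3868626 - 3678*(-1)/870 = 3868626 - 1*(-613/145) = 3868626 + 613/145 = 560951383/145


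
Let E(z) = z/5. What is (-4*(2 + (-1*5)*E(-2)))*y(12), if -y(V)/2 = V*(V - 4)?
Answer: 3072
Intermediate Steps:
E(z) = z/5 (E(z) = z*(⅕) = z/5)
y(V) = -2*V*(-4 + V) (y(V) = -2*V*(V - 4) = -2*V*(-4 + V))
(-4*(2 + (-1*5)*E(-2)))*y(12) = (-4*(2 + (-1*5)*((⅕)*(-2))))*(2*12*(4 - 1*12)) = (-4*(2 - 5*(-⅖)))*(2*12*(4 - 12)) = (-4*(2 + 2))*(2*12*(-8)) = -4*4*(-192) = -16*(-192) = 3072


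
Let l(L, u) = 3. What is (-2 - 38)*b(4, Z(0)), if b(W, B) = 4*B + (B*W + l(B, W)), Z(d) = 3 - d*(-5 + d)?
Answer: -1080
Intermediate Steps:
Z(d) = 3 - d*(-5 + d)
b(W, B) = 3 + 4*B + B*W (b(W, B) = 4*B + (B*W + 3) = 4*B + (3 + B*W) = 3 + 4*B + B*W)
(-2 - 38)*b(4, Z(0)) = (-2 - 38)*(3 + 4*(3 - 1*0² + 5*0) + (3 - 1*0² + 5*0)*4) = -40*(3 + 4*(3 - 1*0 + 0) + (3 - 1*0 + 0)*4) = -40*(3 + 4*(3 + 0 + 0) + (3 + 0 + 0)*4) = -40*(3 + 4*3 + 3*4) = -40*(3 + 12 + 12) = -40*27 = -1080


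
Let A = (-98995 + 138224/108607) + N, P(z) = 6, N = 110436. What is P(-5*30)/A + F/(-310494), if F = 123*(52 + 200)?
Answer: -6386122744368/64309046933339 ≈ -0.099304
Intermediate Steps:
F = 30996 (F = 123*252 = 30996)
A = 1242710911/108607 (A = (-98995 + 138224/108607) + 110436 = -10751411741/108607 + 110436 = 1242710911/108607 ≈ 11442.)
P(-5*30)/A + F/(-310494) = 6/(1242710911/108607) + 30996/(-310494) = 6*(108607/1242710911) + 30996*(-1/310494) = 651642/1242710911 - 5166/51749 = -6386122744368/64309046933339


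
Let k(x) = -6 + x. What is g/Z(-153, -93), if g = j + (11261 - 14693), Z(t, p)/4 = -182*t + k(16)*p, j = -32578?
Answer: -18005/53832 ≈ -0.33447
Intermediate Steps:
Z(t, p) = -728*t + 40*p (Z(t, p) = 4*(-182*t + (-6 + 16)*p) = 4*(-182*t + 10*p) = -728*t + 40*p)
g = -36010 (g = -32578 + (11261 - 14693) = -32578 - 3432 = -36010)
g/Z(-153, -93) = -36010/(-728*(-153) + 40*(-93)) = -36010/(111384 - 3720) = -36010/107664 = -36010*1/107664 = -18005/53832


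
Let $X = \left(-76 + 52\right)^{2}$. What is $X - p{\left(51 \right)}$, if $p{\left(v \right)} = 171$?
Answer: $405$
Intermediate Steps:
$X = 576$ ($X = \left(-24\right)^{2} = 576$)
$X - p{\left(51 \right)} = 576 - 171 = 405$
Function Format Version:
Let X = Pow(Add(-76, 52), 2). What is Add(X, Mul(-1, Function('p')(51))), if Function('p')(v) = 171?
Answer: 405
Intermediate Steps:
X = 576 (X = Pow(-24, 2) = 576)
Add(X, Mul(-1, Function('p')(51))) = Add(576, Mul(-1, 171)) = Add(576, -171) = 405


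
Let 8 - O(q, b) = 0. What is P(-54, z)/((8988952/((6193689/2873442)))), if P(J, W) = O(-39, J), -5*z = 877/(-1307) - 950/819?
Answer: 2064563/1076218008866 ≈ 1.9183e-6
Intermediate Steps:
z = 1959913/5352165 (z = -(877/(-1307) - 950/819)/5 = -(877*(-1/1307) - 950*1/819)/5 = -(-877/1307 - 950/819)/5 = -⅕*(-1959913/1070433) = 1959913/5352165 ≈ 0.36619)
O(q, b) = 8 (O(q, b) = 8 - 1*0 = 8 + 0 = 8)
P(J, W) = 8
P(-54, z)/((8988952/((6193689/2873442)))) = 8/((8988952/((6193689/2873442)))) = 8/((8988952/((6193689*(1/2873442))))) = 8/((8988952/(2064563/957814))) = 8/((8988952*(957814/2064563))) = 8/(8609744070928/2064563) = 8*(2064563/8609744070928) = 2064563/1076218008866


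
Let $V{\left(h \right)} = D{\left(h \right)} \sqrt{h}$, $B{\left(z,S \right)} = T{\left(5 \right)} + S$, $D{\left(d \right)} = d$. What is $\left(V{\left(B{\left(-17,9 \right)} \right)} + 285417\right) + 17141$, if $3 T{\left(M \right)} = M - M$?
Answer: $302585$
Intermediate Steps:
$T{\left(M \right)} = 0$ ($T{\left(M \right)} = \frac{M - M}{3} = \frac{1}{3} \cdot 0 = 0$)
$B{\left(z,S \right)} = S$ ($B{\left(z,S \right)} = 0 + S = S$)
$V{\left(h \right)} = h^{\frac{3}{2}}$ ($V{\left(h \right)} = h \sqrt{h} = h^{\frac{3}{2}}$)
$\left(V{\left(B{\left(-17,9 \right)} \right)} + 285417\right) + 17141 = \left(9^{\frac{3}{2}} + 285417\right) + 17141 = \left(27 + 285417\right) + 17141 = 285444 + 17141 = 302585$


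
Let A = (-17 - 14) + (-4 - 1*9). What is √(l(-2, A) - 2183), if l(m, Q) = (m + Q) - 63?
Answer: 2*I*√573 ≈ 47.875*I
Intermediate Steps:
A = -44 (A = -31 + (-4 - 9) = -31 - 13 = -44)
l(m, Q) = -63 + Q + m (l(m, Q) = (Q + m) - 63 = -63 + Q + m)
√(l(-2, A) - 2183) = √((-63 - 44 - 2) - 2183) = √(-109 - 2183) = √(-2292) = 2*I*√573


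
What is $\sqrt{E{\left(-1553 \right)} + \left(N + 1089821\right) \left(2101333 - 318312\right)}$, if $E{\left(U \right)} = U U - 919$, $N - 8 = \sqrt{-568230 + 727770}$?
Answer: $\sqrt{1943190404299 + 3566042 \sqrt{39885}} \approx 1.3942 \cdot 10^{6}$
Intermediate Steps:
$N = 8 + 2 \sqrt{39885}$ ($N = 8 + \sqrt{-568230 + 727770} = 8 + \sqrt{159540} = 8 + 2 \sqrt{39885} \approx 407.42$)
$E{\left(U \right)} = -919 + U^{2}$ ($E{\left(U \right)} = U^{2} - 919 = -919 + U^{2}$)
$\sqrt{E{\left(-1553 \right)} + \left(N + 1089821\right) \left(2101333 - 318312\right)} = \sqrt{\left(-919 + \left(-1553\right)^{2}\right) + \left(\left(8 + 2 \sqrt{39885}\right) + 1089821\right) \left(2101333 - 318312\right)} = \sqrt{\left(-919 + 2411809\right) + \left(1089829 + 2 \sqrt{39885}\right) 1783021} = \sqrt{2410890 + \left(1943187993409 + 3566042 \sqrt{39885}\right)} = \sqrt{1943190404299 + 3566042 \sqrt{39885}}$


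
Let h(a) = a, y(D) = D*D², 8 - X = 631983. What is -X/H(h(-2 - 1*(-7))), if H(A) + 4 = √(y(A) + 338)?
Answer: 2527900/447 + 631975*√463/447 ≈ 36077.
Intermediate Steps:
X = -631975 (X = 8 - 1*631983 = 8 - 631983 = -631975)
y(D) = D³
H(A) = -4 + √(338 + A³) (H(A) = -4 + √(A³ + 338) = -4 + √(338 + A³))
-X/H(h(-2 - 1*(-7))) = -(-631975)/(-4 + √(338 + (-2 - 1*(-7))³)) = -(-631975)/(-4 + √(338 + (-2 + 7)³)) = -(-631975)/(-4 + √(338 + 5³)) = -(-631975)/(-4 + √(338 + 125)) = -(-631975)/(-4 + √463) = 631975/(-4 + √463)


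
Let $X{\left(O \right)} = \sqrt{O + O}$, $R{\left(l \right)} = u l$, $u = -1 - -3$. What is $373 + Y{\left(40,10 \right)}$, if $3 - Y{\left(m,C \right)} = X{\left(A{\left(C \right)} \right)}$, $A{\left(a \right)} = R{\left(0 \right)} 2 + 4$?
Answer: $376 - 2 \sqrt{2} \approx 373.17$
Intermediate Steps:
$u = 2$ ($u = -1 + 3 = 2$)
$R{\left(l \right)} = 2 l$
$A{\left(a \right)} = 4$ ($A{\left(a \right)} = 2 \cdot 0 \cdot 2 + 4 = 0 \cdot 2 + 4 = 0 + 4 = 4$)
$X{\left(O \right)} = \sqrt{2} \sqrt{O}$ ($X{\left(O \right)} = \sqrt{2 O} = \sqrt{2} \sqrt{O}$)
$Y{\left(m,C \right)} = 3 - 2 \sqrt{2}$ ($Y{\left(m,C \right)} = 3 - \sqrt{2} \sqrt{4} = 3 - \sqrt{2} \cdot 2 = 3 - 2 \sqrt{2}$)
$373 + Y{\left(40,10 \right)} = 373 + \left(3 - 2 \sqrt{2}\right) = 376 - 2 \sqrt{2}$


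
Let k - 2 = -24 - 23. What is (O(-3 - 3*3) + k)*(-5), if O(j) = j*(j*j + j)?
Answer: 8145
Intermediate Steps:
k = -45 (k = 2 + (-24 - 23) = 2 - 47 = -45)
O(j) = j*(j + j**2) (O(j) = j*(j**2 + j) = j*(j + j**2))
(O(-3 - 3*3) + k)*(-5) = ((-3 - 3*3)**2*(1 + (-3 - 3*3)) - 45)*(-5) = ((-3 - 9)**2*(1 + (-3 - 9)) - 45)*(-5) = ((-12)**2*(1 - 12) - 45)*(-5) = (144*(-11) - 45)*(-5) = (-1584 - 45)*(-5) = -1629*(-5) = 8145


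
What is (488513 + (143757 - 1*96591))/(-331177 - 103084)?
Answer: -535679/434261 ≈ -1.2335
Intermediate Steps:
(488513 + (143757 - 1*96591))/(-331177 - 103084) = (488513 + (143757 - 96591))/(-434261) = (488513 + 47166)*(-1/434261) = 535679*(-1/434261) = -535679/434261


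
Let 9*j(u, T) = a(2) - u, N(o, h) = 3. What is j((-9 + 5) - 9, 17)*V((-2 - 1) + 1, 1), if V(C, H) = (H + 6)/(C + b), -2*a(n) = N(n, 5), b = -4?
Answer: -161/108 ≈ -1.4907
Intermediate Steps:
a(n) = -3/2 (a(n) = -½*3 = -3/2)
V(C, H) = (6 + H)/(-4 + C) (V(C, H) = (H + 6)/(C - 4) = (6 + H)/(-4 + C))
j(u, T) = -⅙ - u/9 (j(u, T) = (-3/2 - u)/9 = -⅙ - u/9)
j((-9 + 5) - 9, 17)*V((-2 - 1) + 1, 1) = (-⅙ - ((-9 + 5) - 9)/9)*((6 + 1)/(-4 + ((-2 - 1) + 1))) = (-⅙ - (-4 - 9)/9)*(7/(-4 + (-3 + 1))) = (-⅙ - ⅑*(-13))*(7/(-4 - 2)) = (-⅙ + 13/9)*(7/(-6)) = 23*(-⅙*7)/18 = (23/18)*(-7/6) = -161/108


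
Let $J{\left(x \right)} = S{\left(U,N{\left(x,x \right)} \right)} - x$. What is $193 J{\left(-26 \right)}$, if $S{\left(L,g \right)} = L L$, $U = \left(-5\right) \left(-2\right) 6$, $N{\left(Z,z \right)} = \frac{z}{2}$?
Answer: $699818$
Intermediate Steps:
$N{\left(Z,z \right)} = \frac{z}{2}$ ($N{\left(Z,z \right)} = z \frac{1}{2} = \frac{z}{2}$)
$U = 60$ ($U = 10 \cdot 6 = 60$)
$S{\left(L,g \right)} = L^{2}$
$J{\left(x \right)} = 3600 - x$ ($J{\left(x \right)} = 60^{2} - x = 3600 - x$)
$193 J{\left(-26 \right)} = 193 \left(3600 - -26\right) = 193 \left(3600 + 26\right) = 193 \cdot 3626 = 699818$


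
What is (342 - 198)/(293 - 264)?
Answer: 144/29 ≈ 4.9655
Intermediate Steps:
(342 - 198)/(293 - 264) = 144/29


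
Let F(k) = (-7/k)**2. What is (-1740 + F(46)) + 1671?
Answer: -145955/2116 ≈ -68.977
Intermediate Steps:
F(k) = 49/k**2
(-1740 + F(46)) + 1671 = (-1740 + 49/46**2) + 1671 = (-1740 + 49*(1/2116)) + 1671 = (-1740 + 49/2116) + 1671 = -3681791/2116 + 1671 = -145955/2116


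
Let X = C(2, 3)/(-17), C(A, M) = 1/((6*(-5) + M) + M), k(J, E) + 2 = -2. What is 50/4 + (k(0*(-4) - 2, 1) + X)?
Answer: 3469/408 ≈ 8.5025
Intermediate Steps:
k(J, E) = -4 (k(J, E) = -2 - 2 = -4)
C(A, M) = 1/(-30 + 2*M) (C(A, M) = 1/((-30 + M) + M) = 1/(-30 + 2*M))
X = 1/408 (X = (1/(2*(-15 + 3)))/(-17) = ((½)/(-12))*(-1/17) = ((½)*(-1/12))*(-1/17) = -1/24*(-1/17) = 1/408 ≈ 0.0024510)
50/4 + (k(0*(-4) - 2, 1) + X) = 50/4 + (-4 + 1/408) = (¼)*50 - 1631/408 = 25/2 - 1631/408 = 3469/408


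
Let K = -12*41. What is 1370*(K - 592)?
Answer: -1485080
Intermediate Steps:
K = -492
1370*(K - 592) = 1370*(-492 - 592) = 1370*(-1084) = -1485080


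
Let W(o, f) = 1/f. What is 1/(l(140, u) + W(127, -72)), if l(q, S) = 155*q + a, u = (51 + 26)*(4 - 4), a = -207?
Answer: 72/1547495 ≈ 4.6527e-5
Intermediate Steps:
u = 0 (u = 77*0 = 0)
l(q, S) = -207 + 155*q (l(q, S) = 155*q - 207 = -207 + 155*q)
1/(l(140, u) + W(127, -72)) = 1/((-207 + 155*140) + 1/(-72)) = 1/((-207 + 21700) - 1/72) = 1/(21493 - 1/72) = 1/(1547495/72) = 72/1547495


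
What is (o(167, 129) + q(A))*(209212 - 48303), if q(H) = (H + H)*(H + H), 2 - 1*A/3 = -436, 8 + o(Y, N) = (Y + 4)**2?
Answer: 1116003195853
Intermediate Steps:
o(Y, N) = -8 + (4 + Y)**2 (o(Y, N) = -8 + (Y + 4)**2 = -8 + (4 + Y)**2)
A = 1314 (A = 6 - 3*(-436) = 6 + 1308 = 1314)
q(H) = 4*H**2 (q(H) = (2*H)*(2*H) = 4*H**2)
(o(167, 129) + q(A))*(209212 - 48303) = ((-8 + (4 + 167)**2) + 4*1314**2)*(209212 - 48303) = ((-8 + 171**2) + 4*1726596)*160909 = ((-8 + 29241) + 6906384)*160909 = (29233 + 6906384)*160909 = 6935617*160909 = 1116003195853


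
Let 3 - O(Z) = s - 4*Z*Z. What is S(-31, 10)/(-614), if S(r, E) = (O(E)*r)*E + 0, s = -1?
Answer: 62620/307 ≈ 203.97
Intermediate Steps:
O(Z) = 4 + 4*Z**2 (O(Z) = 3 - (-1 - 4*Z*Z) = 3 - (-1 - 4*Z**2) = 3 + (1 + 4*Z**2) = 4 + 4*Z**2)
S(r, E) = E*r*(4 + 4*E**2) (S(r, E) = ((4 + 4*E**2)*r)*E + 0 = (r*(4 + 4*E**2))*E + 0 = E*r*(4 + 4*E**2) + 0 = E*r*(4 + 4*E**2))
S(-31, 10)/(-614) = (4*10*(-31)*(1 + 10**2))/(-614) = (4*10*(-31)*(1 + 100))*(-1/614) = (4*10*(-31)*101)*(-1/614) = -125240*(-1/614) = 62620/307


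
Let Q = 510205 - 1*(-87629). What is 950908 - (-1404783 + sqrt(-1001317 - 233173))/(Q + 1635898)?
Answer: 2124075033439/2233732 - I*sqrt(1234490)/2233732 ≈ 9.5091e+5 - 0.00049741*I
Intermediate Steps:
Q = 597834 (Q = 510205 + 87629 = 597834)
950908 - (-1404783 + sqrt(-1001317 - 233173))/(Q + 1635898) = 950908 - (-1404783 + sqrt(-1001317 - 233173))/(597834 + 1635898) = 950908 - (-1404783 + sqrt(-1234490))/2233732 = 950908 - (-1404783 + I*sqrt(1234490))/2233732 = 950908 - (-1404783/2233732 + I*sqrt(1234490)/2233732) = 950908 + (1404783/2233732 - I*sqrt(1234490)/2233732) = 2124075033439/2233732 - I*sqrt(1234490)/2233732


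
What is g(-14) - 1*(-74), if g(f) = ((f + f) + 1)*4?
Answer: -34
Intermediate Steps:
g(f) = 4 + 8*f (g(f) = (2*f + 1)*4 = (1 + 2*f)*4 = 4 + 8*f)
g(-14) - 1*(-74) = (4 + 8*(-14)) - 1*(-74) = (4 - 112) + 74 = -108 + 74 = -34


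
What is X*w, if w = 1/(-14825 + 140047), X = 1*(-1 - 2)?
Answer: -3/125222 ≈ -2.3957e-5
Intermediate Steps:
X = -3 (X = 1*(-3) = -3)
w = 1/125222 ≈ 7.9858e-6
X*w = -3*1/125222 = -3/125222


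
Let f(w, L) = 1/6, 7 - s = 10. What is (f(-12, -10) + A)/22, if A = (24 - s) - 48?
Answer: -125/132 ≈ -0.94697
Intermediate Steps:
s = -3 (s = 7 - 1*10 = 7 - 10 = -3)
f(w, L) = ⅙
A = -21 (A = (24 - 1*(-3)) - 48 = (24 + 3) - 48 = 27 - 48 = -21)
(f(-12, -10) + A)/22 = (⅙ - 21)/22 = (1/22)*(-125/6) = -125/132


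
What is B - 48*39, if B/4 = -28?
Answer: -1984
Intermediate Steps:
B = -112 (B = 4*(-28) = -112)
B - 48*39 = -112 - 48*39 = -112 - 1872 = -1984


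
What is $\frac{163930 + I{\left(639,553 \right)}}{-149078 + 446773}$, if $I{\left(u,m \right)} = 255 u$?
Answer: $\frac{65375}{59539} \approx 1.098$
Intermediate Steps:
$\frac{163930 + I{\left(639,553 \right)}}{-149078 + 446773} = \frac{163930 + 255 \cdot 639}{-149078 + 446773} = \frac{163930 + 162945}{297695} = 326875 \cdot \frac{1}{297695} = \frac{65375}{59539}$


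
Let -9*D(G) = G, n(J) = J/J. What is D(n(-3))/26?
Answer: -1/234 ≈ -0.0042735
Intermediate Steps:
n(J) = 1
D(G) = -G/9
D(n(-3))/26 = -⅑*1/26 = -1/234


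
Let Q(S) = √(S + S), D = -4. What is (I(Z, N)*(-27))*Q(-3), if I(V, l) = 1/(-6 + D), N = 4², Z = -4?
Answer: 27*I*√6/10 ≈ 6.6136*I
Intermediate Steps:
Q(S) = √2*√S (Q(S) = √(2*S) = √2*√S)
N = 16
I(V, l) = -⅒ (I(V, l) = 1/(-6 - 4) = 1/(-10) = -⅒)
(I(Z, N)*(-27))*Q(-3) = (-⅒*(-27))*(√2*√(-3)) = 27*(√2*(I*√3))/10 = 27*(I*√6)/10 = 27*I*√6/10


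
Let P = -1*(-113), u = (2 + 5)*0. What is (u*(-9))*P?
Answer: 0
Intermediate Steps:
u = 0 (u = 7*0 = 0)
P = 113
(u*(-9))*P = (0*(-9))*113 = 0*113 = 0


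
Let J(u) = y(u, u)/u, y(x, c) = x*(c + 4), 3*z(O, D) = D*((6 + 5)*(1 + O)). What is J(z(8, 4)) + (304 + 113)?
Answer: 553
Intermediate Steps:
z(O, D) = D*(11 + 11*O)/3 (z(O, D) = (D*((6 + 5)*(1 + O)))/3 = (D*(11*(1 + O)))/3 = (D*(11 + 11*O))/3 = D*(11 + 11*O)/3)
y(x, c) = x*(4 + c)
J(u) = 4 + u (J(u) = (u*(4 + u))/u = 4 + u)
J(z(8, 4)) + (304 + 113) = (4 + (11/3)*4*(1 + 8)) + (304 + 113) = (4 + (11/3)*4*9) + 417 = (4 + 132) + 417 = 136 + 417 = 553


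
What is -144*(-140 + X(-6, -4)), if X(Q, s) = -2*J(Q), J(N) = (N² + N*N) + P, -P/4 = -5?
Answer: 46656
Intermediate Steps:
P = 20 (P = -4*(-5) = 20)
J(N) = 20 + 2*N² (J(N) = (N² + N*N) + 20 = (N² + N²) + 20 = 2*N² + 20 = 20 + 2*N²)
X(Q, s) = -40 - 4*Q² (X(Q, s) = -2*(20 + 2*Q²) = -40 - 4*Q²)
-144*(-140 + X(-6, -4)) = -144*(-140 + (-40 - 4*(-6)²)) = -144*(-140 + (-40 - 4*36)) = -144*(-140 + (-40 - 144)) = -144*(-140 - 184) = -144*(-324) = 46656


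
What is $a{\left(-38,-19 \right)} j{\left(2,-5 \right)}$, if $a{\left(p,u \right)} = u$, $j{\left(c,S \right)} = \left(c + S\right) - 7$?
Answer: $190$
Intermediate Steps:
$j{\left(c,S \right)} = -7 + S + c$ ($j{\left(c,S \right)} = \left(S + c\right) - 7 = -7 + S + c$)
$a{\left(-38,-19 \right)} j{\left(2,-5 \right)} = - 19 \left(-7 - 5 + 2\right) = \left(-19\right) \left(-10\right) = 190$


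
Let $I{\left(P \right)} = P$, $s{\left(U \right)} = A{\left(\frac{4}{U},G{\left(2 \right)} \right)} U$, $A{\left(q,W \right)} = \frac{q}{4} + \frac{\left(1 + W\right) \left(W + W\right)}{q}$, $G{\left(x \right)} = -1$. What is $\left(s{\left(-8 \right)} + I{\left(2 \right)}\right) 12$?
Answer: $36$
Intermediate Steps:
$A{\left(q,W \right)} = \frac{q}{4} + \frac{2 W \left(1 + W\right)}{q}$ ($A{\left(q,W \right)} = q \frac{1}{4} + \frac{\left(1 + W\right) 2 W}{q} = \frac{q}{4} + \frac{2 W \left(1 + W\right)}{q}$)
$s{\left(U \right)} = 1$ ($s{\left(U \right)} = \frac{\left(\frac{4}{U}\right)^{2} + 8 \left(-1\right) + 8 \left(-1\right)^{2}}{4 \frac{4}{U}} U = \frac{\frac{U}{4} \left(\frac{16}{U^{2}} - 8 + 8 \cdot 1\right)}{4} U = \frac{\frac{U}{4} \left(\frac{16}{U^{2}} - 8 + 8\right)}{4} U = \frac{\frac{U}{4} \frac{16}{U^{2}}}{4} U = \frac{U}{U} = 1$)
$\left(s{\left(-8 \right)} + I{\left(2 \right)}\right) 12 = \left(1 + 2\right) 12 = 3 \cdot 12 = 36$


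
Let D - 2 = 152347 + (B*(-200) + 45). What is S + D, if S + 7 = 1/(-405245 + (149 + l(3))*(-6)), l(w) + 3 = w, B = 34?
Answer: 59128558592/406139 ≈ 1.4559e+5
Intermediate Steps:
l(w) = -3 + w
D = 145594 (D = 2 + (152347 + (34*(-200) + 45)) = 2 + (152347 + (-6800 + 45)) = 2 + (152347 - 6755) = 2 + 145592 = 145594)
S = -2842974/406139 (S = -7 + 1/(-405245 + (149 + (-3 + 3))*(-6)) = -7 + 1/(-405245 + (149 + 0)*(-6)) = -7 + 1/(-405245 + 149*(-6)) = -7 + 1/(-405245 - 894) = -7 + 1/(-406139) = -7 - 1/406139 = -2842974/406139 ≈ -7.0000)
S + D = -2842974/406139 + 145594 = 59128558592/406139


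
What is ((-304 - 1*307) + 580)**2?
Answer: 961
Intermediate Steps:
((-304 - 1*307) + 580)**2 = ((-304 - 307) + 580)**2 = (-611 + 580)**2 = (-31)**2 = 961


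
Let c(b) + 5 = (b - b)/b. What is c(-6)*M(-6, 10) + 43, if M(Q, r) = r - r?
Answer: 43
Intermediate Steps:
c(b) = -5 (c(b) = -5 + (b - b)/b = -5 + 0/b = -5 + 0 = -5)
M(Q, r) = 0
c(-6)*M(-6, 10) + 43 = -5*0 + 43 = 0 + 43 = 43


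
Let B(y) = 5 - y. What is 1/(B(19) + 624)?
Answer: 1/610 ≈ 0.0016393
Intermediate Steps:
1/(B(19) + 624) = 1/((5 - 1*19) + 624) = 1/((5 - 19) + 624) = 1/(-14 + 624) = 1/610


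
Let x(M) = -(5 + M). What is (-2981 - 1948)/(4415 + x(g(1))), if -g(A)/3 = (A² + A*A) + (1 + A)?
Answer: -1643/1474 ≈ -1.1147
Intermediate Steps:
g(A) = -3 - 6*A² - 3*A (g(A) = -3*((A² + A*A) + (1 + A)) = -3*((A² + A²) + (1 + A)) = -3*(2*A² + (1 + A)) = -3*(1 + A + 2*A²) = -3 - 6*A² - 3*A)
x(M) = -5 - M
(-2981 - 1948)/(4415 + x(g(1))) = (-2981 - 1948)/(4415 + (-5 - (-3 - 6*1² - 3*1))) = -4929/(4415 + (-5 - (-3 - 6*1 - 3))) = -4929/(4415 + (-5 - (-3 - 6 - 3))) = -4929/(4415 + (-5 - 1*(-12))) = -4929/(4415 + (-5 + 12)) = -4929/(4415 + 7) = -4929/4422 = -4929*1/4422 = -1643/1474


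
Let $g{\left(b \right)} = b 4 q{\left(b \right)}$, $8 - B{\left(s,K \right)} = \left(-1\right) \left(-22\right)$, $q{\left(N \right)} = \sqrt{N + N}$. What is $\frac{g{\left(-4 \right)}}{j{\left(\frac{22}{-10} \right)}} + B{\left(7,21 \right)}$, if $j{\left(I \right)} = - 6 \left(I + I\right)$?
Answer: $-14 - \frac{40 i \sqrt{2}}{33} \approx -14.0 - 1.7142 i$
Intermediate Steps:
$q{\left(N \right)} = \sqrt{2} \sqrt{N}$ ($q{\left(N \right)} = \sqrt{2 N} = \sqrt{2} \sqrt{N}$)
$B{\left(s,K \right)} = -14$ ($B{\left(s,K \right)} = 8 - \left(-1\right) \left(-22\right) = 8 - 22 = -14$)
$j{\left(I \right)} = - 12 I$ ($j{\left(I \right)} = - 6 \cdot 2 I = - 12 I$)
$g{\left(b \right)} = 4 \sqrt{2} b^{\frac{3}{2}}$ ($g{\left(b \right)} = b 4 \sqrt{2} \sqrt{b} = 4 b \sqrt{2} \sqrt{b} = 4 \sqrt{2} b^{\frac{3}{2}}$)
$\frac{g{\left(-4 \right)}}{j{\left(\frac{22}{-10} \right)}} + B{\left(7,21 \right)} = \frac{4 \sqrt{2} \left(-4\right)^{\frac{3}{2}}}{\left(-12\right) \frac{22}{-10}} - 14 = \frac{4 \sqrt{2} \left(- 8 i\right)}{\left(-12\right) 22 \left(- \frac{1}{10}\right)} - 14 = \frac{\left(-32\right) i \sqrt{2}}{\left(-12\right) \left(- \frac{11}{5}\right)} - 14 = \frac{\left(-32\right) i \sqrt{2}}{\frac{132}{5}} - 14 = - 32 i \sqrt{2} \cdot \frac{5}{132} - 14 = - \frac{40 i \sqrt{2}}{33} - 14 = -14 - \frac{40 i \sqrt{2}}{33}$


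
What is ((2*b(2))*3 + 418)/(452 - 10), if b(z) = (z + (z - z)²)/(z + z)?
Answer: 421/442 ≈ 0.95249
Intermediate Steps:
b(z) = ½ (b(z) = (z + 0²)/((2*z)) = (z + 0)*(1/(2*z)) = z*(1/(2*z)) = ½)
((2*b(2))*3 + 418)/(452 - 10) = ((2*(½))*3 + 418)/(452 - 10) = (1*3 + 418)/442 = (3 + 418)*(1/442) = 421*(1/442) = 421/442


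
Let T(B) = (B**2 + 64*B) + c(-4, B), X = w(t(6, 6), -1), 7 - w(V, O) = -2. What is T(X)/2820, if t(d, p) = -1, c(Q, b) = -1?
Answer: 164/705 ≈ 0.23262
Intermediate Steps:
w(V, O) = 9 (w(V, O) = 7 - 1*(-2) = 7 + 2 = 9)
X = 9
T(B) = -1 + B**2 + 64*B (T(B) = (B**2 + 64*B) - 1 = -1 + B**2 + 64*B)
T(X)/2820 = (-1 + 9**2 + 64*9)/2820 = (-1 + 81 + 576)*(1/2820) = 656*(1/2820) = 164/705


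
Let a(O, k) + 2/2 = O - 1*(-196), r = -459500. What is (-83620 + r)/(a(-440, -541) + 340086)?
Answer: -543120/339841 ≈ -1.5982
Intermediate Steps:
a(O, k) = 195 + O (a(O, k) = -1 + (O - 1*(-196)) = -1 + (O + 196) = -1 + (196 + O) = 195 + O)
(-83620 + r)/(a(-440, -541) + 340086) = (-83620 - 459500)/((195 - 440) + 340086) = -543120/(-245 + 340086) = -543120/339841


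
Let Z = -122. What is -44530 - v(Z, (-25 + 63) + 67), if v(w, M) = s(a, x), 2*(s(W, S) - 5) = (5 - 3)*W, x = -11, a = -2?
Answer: -44533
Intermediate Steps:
s(W, S) = 5 + W (s(W, S) = 5 + ((5 - 3)*W)/2 = 5 + (2*W)/2 = 5 + W)
v(w, M) = 3 (v(w, M) = 5 - 2 = 3)
-44530 - v(Z, (-25 + 63) + 67) = -44530 - 1*3 = -44530 - 3 = -44533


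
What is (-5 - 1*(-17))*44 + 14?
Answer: 542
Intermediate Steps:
(-5 - 1*(-17))*44 + 14 = (-5 + 17)*44 + 14 = 12*44 + 14 = 528 + 14 = 542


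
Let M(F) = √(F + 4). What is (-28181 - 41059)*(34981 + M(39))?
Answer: -2422084440 - 69240*√43 ≈ -2.4225e+9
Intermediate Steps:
M(F) = √(4 + F)
(-28181 - 41059)*(34981 + M(39)) = (-28181 - 41059)*(34981 + √(4 + 39)) = -69240*(34981 + √43) = -2422084440 - 69240*√43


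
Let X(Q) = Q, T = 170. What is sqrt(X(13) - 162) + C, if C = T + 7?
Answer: 177 + I*sqrt(149) ≈ 177.0 + 12.207*I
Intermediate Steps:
C = 177 (C = 170 + 7 = 177)
sqrt(X(13) - 162) + C = sqrt(13 - 162) + 177 = sqrt(-149) + 177 = I*sqrt(149) + 177 = 177 + I*sqrt(149)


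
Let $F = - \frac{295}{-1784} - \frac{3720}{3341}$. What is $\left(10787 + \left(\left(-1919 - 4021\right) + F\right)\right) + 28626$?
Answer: $\frac{199504943827}{5960344} \approx 33472.0$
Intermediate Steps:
$F = - \frac{5650885}{5960344}$ ($F = \left(-295\right) \left(- \frac{1}{1784}\right) - \frac{3720}{3341} = \frac{295}{1784} - \frac{3720}{3341} = - \frac{5650885}{5960344} \approx -0.94808$)
$\left(10787 + \left(\left(-1919 - 4021\right) + F\right)\right) + 28626 = \left(10787 - \frac{35410094245}{5960344}\right) + 28626 = \frac{28884136483}{5960344} + 28626 = \frac{199504943827}{5960344}$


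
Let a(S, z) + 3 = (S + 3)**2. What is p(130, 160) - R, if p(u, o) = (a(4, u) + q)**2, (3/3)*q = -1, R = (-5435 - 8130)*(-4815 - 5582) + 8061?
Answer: -141041341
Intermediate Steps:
R = 141043366 (R = -13565*(-10397) + 8061 = 141035305 + 8061 = 141043366)
a(S, z) = -3 + (3 + S)**2 (a(S, z) = -3 + (S + 3)**2 = -3 + (3 + S)**2)
q = -1
p(u, o) = 2025 (p(u, o) = ((-3 + (3 + 4)**2) - 1)**2 = ((-3 + 7**2) - 1)**2 = ((-3 + 49) - 1)**2 = (46 - 1)**2 = 45**2 = 2025)
p(130, 160) - R = 2025 - 1*141043366 = 2025 - 141043366 = -141041341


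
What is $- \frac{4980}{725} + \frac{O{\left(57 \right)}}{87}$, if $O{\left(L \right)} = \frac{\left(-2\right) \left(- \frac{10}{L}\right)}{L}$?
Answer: $- \frac{9707912}{1413315} \approx -6.8689$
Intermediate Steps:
$O{\left(L \right)} = \frac{20}{L^{2}}$ ($O{\left(L \right)} = \frac{20 \frac{1}{L}}{L} = \frac{20}{L^{2}}$)
$- \frac{4980}{725} + \frac{O{\left(57 \right)}}{87} = - \frac{4980}{725} + \frac{20 \cdot \frac{1}{3249}}{87} = \left(-4980\right) \frac{1}{725} + 20 \cdot \frac{1}{3249} \cdot \frac{1}{87} = - \frac{996}{145} + \frac{20}{3249} \cdot \frac{1}{87} = - \frac{996}{145} + \frac{20}{282663} = - \frac{9707912}{1413315}$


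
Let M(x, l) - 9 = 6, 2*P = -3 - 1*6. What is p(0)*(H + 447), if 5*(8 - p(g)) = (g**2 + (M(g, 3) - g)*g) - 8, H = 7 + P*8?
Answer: 20064/5 ≈ 4012.8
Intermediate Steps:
P = -9/2 (P = (-3 - 1*6)/2 = (-3 - 6)/2 = (1/2)*(-9) = -9/2 ≈ -4.5000)
M(x, l) = 15 (M(x, l) = 9 + 6 = 15)
H = -29 (H = 7 - 9/2*8 = 7 - 36 = -29)
p(g) = 48/5 - g**2/5 - g*(15 - g)/5 (p(g) = 8 - ((g**2 + (15 - g)*g) - 8)/5 = 8 - ((g**2 + g*(15 - g)) - 8)/5 = 8 - (-8 + g**2 + g*(15 - g))/5 = 8 + (8/5 - g**2/5 - g*(15 - g)/5) = 48/5 - g**2/5 - g*(15 - g)/5)
p(0)*(H + 447) = (48/5 - 3*0)*(-29 + 447) = (48/5 + 0)*418 = (48/5)*418 = 20064/5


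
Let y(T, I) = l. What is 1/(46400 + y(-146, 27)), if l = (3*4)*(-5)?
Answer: 1/46340 ≈ 2.1580e-5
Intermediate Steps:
l = -60 (l = 12*(-5) = -60)
y(T, I) = -60
1/(46400 + y(-146, 27)) = 1/(46400 - 60) = 1/46340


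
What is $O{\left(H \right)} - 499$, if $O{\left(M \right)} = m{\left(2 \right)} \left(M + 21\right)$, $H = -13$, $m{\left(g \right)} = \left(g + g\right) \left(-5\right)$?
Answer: $-659$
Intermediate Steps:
$m{\left(g \right)} = - 10 g$ ($m{\left(g \right)} = 2 g \left(-5\right) = - 10 g$)
$O{\left(M \right)} = -420 - 20 M$ ($O{\left(M \right)} = \left(-10\right) 2 \left(M + 21\right) = - 20 \left(21 + M\right) = -420 - 20 M$)
$O{\left(H \right)} - 499 = \left(-420 - -260\right) - 499 = \left(-420 + 260\right) - 499 = -160 - 499 = -659$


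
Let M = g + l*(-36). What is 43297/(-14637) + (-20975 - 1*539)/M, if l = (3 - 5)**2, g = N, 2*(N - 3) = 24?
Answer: 34368345/209797 ≈ 163.82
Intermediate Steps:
N = 15 (N = 3 + (1/2)*24 = 3 + 12 = 15)
g = 15
l = 4 (l = (-2)**2 = 4)
M = -129 (M = 15 + 4*(-36) = 15 - 144 = -129)
43297/(-14637) + (-20975 - 1*539)/M = 43297/(-14637) + (-20975 - 1*539)/(-129) = 43297*(-1/14637) + (-20975 - 539)*(-1/129) = -43297/14637 - 21514*(-1/129) = -43297/14637 + 21514/129 = 34368345/209797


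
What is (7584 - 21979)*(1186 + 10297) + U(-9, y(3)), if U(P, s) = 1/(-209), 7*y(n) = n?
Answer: -34547237066/209 ≈ -1.6530e+8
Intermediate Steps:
y(n) = n/7
U(P, s) = -1/209
(7584 - 21979)*(1186 + 10297) + U(-9, y(3)) = (7584 - 21979)*(1186 + 10297) - 1/209 = -14395*11483 - 1/209 = -165297785 - 1/209 = -34547237066/209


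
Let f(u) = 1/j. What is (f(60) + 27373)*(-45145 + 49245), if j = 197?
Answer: 22109176200/197 ≈ 1.1223e+8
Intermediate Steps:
f(u) = 1/197
(f(60) + 27373)*(-45145 + 49245) = (1/197 + 27373)*(-45145 + 49245) = (5392482/197)*4100 = 22109176200/197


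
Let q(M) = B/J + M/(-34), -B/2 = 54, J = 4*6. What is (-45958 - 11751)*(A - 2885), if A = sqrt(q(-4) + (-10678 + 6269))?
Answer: 166490465 - 57709*I*sqrt(5101870)/34 ≈ 1.6649e+8 - 3.8338e+6*I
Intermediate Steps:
J = 24
B = -108 (B = -2*54 = -108)
q(M) = -9/2 - M/34 (q(M) = -108/24 + M/(-34) = -108*1/24 + M*(-1/34) = -9/2 - M/34)
A = I*sqrt(5101870)/34 (A = sqrt((-9/2 - 1/34*(-4)) + (-10678 + 6269)) = sqrt((-9/2 + 2/17) - 4409) = sqrt(-149/34 - 4409) = sqrt(-150055/34) = I*sqrt(5101870)/34 ≈ 66.433*I)
(-45958 - 11751)*(A - 2885) = (-45958 - 11751)*(I*sqrt(5101870)/34 - 2885) = -57709*(-2885 + I*sqrt(5101870)/34) = 166490465 - 57709*I*sqrt(5101870)/34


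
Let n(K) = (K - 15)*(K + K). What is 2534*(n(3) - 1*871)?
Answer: -2389562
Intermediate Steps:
n(K) = 2*K*(-15 + K) (n(K) = (-15 + K)*(2*K) = 2*K*(-15 + K))
2534*(n(3) - 1*871) = 2534*(2*3*(-15 + 3) - 1*871) = 2534*(2*3*(-12) - 871) = 2534*(-72 - 871) = 2534*(-943) = -2389562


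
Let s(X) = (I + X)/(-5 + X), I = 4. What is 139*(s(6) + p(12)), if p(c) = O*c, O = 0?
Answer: 1390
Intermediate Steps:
p(c) = 0 (p(c) = 0*c = 0)
s(X) = (4 + X)/(-5 + X)
139*(s(6) + p(12)) = 139*((4 + 6)/(-5 + 6) + 0) = 139*(10/1 + 0) = 139*(1*10 + 0) = 139*(10 + 0) = 139*10 = 1390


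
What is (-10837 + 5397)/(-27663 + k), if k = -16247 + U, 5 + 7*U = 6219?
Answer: 9520/75289 ≈ 0.12645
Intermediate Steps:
U = 6214/7 (U = -5/7 + (⅐)*6219 = -5/7 + 6219/7 = 6214/7 ≈ 887.71)
k = -107515/7 (k = -16247 + 6214/7 = -107515/7 ≈ -15359.)
(-10837 + 5397)/(-27663 + k) = (-10837 + 5397)/(-27663 - 107515/7) = -5440/(-301156/7) = -5440*(-7/301156) = 9520/75289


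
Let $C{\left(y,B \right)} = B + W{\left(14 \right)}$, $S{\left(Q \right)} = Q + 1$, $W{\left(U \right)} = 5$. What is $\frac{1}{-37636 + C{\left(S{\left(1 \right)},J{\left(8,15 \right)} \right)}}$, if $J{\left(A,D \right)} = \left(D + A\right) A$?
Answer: $- \frac{1}{37447} \approx -2.6704 \cdot 10^{-5}$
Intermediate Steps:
$S{\left(Q \right)} = 1 + Q$
$J{\left(A,D \right)} = A \left(A + D\right)$ ($J{\left(A,D \right)} = \left(A + D\right) A = A \left(A + D\right)$)
$C{\left(y,B \right)} = 5 + B$ ($C{\left(y,B \right)} = B + 5 = 5 + B$)
$\frac{1}{-37636 + C{\left(S{\left(1 \right)},J{\left(8,15 \right)} \right)}} = \frac{1}{-37636 + \left(5 + 8 \left(8 + 15\right)\right)} = \frac{1}{-37636 + \left(5 + 8 \cdot 23\right)} = \frac{1}{-37636 + \left(5 + 184\right)} = \frac{1}{-37636 + 189} = \frac{1}{-37447} = - \frac{1}{37447}$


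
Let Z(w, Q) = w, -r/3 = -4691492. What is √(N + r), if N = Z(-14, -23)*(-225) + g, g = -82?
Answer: 2*√3519386 ≈ 3752.0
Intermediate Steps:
r = 14074476 (r = -3*(-4691492) = 14074476)
N = 3068 (N = -14*(-225) - 82 = 3150 - 82 = 3068)
√(N + r) = √(3068 + 14074476) = √14077544 = 2*√3519386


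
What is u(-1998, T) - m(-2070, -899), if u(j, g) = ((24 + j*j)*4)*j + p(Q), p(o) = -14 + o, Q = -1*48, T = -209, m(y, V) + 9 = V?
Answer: -31904286930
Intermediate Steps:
m(y, V) = -9 + V
Q = -48
u(j, g) = -62 + j*(96 + 4*j**2) (u(j, g) = ((24 + j*j)*4)*j + (-14 - 48) = ((24 + j**2)*4)*j - 62 = (96 + 4*j**2)*j - 62 = j*(96 + 4*j**2) - 62 = -62 + j*(96 + 4*j**2))
u(-1998, T) - m(-2070, -899) = (-62 + 4*(-1998)**3 + 96*(-1998)) - (-9 - 899) = (-62 + 4*(-7976023992) - 191808) - 1*(-908) = (-62 - 31904095968 - 191808) + 908 = -31904287838 + 908 = -31904286930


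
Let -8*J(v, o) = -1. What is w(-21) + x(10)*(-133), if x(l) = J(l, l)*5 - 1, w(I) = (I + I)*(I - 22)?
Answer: 14847/8 ≈ 1855.9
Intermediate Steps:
J(v, o) = ⅛ (J(v, o) = -⅛*(-1) = ⅛)
w(I) = 2*I*(-22 + I) (w(I) = (2*I)*(-22 + I) = 2*I*(-22 + I))
x(l) = -3/8 (x(l) = (⅛)*5 - 1 = 5/8 - 1 = -3/8)
w(-21) + x(10)*(-133) = 2*(-21)*(-22 - 21) - 3/8*(-133) = 2*(-21)*(-43) + 399/8 = 1806 + 399/8 = 14847/8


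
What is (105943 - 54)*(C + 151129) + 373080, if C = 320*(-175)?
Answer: 10073487761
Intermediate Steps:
C = -56000
(105943 - 54)*(C + 151129) + 373080 = (105943 - 54)*(-56000 + 151129) + 373080 = 105889*95129 + 373080 = 10073114681 + 373080 = 10073487761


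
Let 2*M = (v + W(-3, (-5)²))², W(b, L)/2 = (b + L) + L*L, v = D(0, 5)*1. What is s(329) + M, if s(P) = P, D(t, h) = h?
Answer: 1688059/2 ≈ 8.4403e+5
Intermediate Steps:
v = 5 (v = 5*1 = 5)
W(b, L) = 2*L + 2*b + 2*L² (W(b, L) = 2*((b + L) + L*L) = 2*((L + b) + L²) = 2*(L + b + L²) = 2*L + 2*b + 2*L²)
M = 1687401/2 (M = (5 + (2*(-5)² + 2*(-3) + 2*((-5)²)²))²/2 = (5 + (2*25 - 6 + 2*25²))²/2 = (5 + (50 - 6 + 2*625))²/2 = (5 + (50 - 6 + 1250))²/2 = (5 + 1294)²/2 = (½)*1299² = (½)*1687401 = 1687401/2 ≈ 8.4370e+5)
s(329) + M = 329 + 1687401/2 = 1688059/2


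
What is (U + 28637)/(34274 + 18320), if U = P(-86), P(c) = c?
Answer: 28551/52594 ≈ 0.54286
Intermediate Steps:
U = -86
(U + 28637)/(34274 + 18320) = (-86 + 28637)/(34274 + 18320) = 28551/52594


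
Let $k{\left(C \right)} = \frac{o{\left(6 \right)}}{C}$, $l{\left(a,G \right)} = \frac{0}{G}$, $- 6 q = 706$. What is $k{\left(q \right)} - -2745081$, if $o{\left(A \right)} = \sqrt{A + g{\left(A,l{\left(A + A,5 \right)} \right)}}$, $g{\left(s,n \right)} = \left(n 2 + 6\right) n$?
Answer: $2745081 - \frac{3 \sqrt{6}}{353} \approx 2.7451 \cdot 10^{6}$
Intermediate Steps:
$q = - \frac{353}{3}$ ($q = \left(- \frac{1}{6}\right) 706 = - \frac{353}{3} \approx -117.67$)
$l{\left(a,G \right)} = 0$
$g{\left(s,n \right)} = n \left(6 + 2 n\right)$ ($g{\left(s,n \right)} = \left(2 n + 6\right) n = \left(6 + 2 n\right) n = n \left(6 + 2 n\right)$)
$o{\left(A \right)} = \sqrt{A}$ ($o{\left(A \right)} = \sqrt{A + 2 \cdot 0 \left(3 + 0\right)} = \sqrt{A + 2 \cdot 0 \cdot 3} = \sqrt{A + 0} = \sqrt{A}$)
$k{\left(C \right)} = \frac{\sqrt{6}}{C}$
$k{\left(q \right)} - -2745081 = \frac{\sqrt{6}}{- \frac{353}{3}} - -2745081 = \sqrt{6} \left(- \frac{3}{353}\right) + 2745081 = - \frac{3 \sqrt{6}}{353} + 2745081 = 2745081 - \frac{3 \sqrt{6}}{353}$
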